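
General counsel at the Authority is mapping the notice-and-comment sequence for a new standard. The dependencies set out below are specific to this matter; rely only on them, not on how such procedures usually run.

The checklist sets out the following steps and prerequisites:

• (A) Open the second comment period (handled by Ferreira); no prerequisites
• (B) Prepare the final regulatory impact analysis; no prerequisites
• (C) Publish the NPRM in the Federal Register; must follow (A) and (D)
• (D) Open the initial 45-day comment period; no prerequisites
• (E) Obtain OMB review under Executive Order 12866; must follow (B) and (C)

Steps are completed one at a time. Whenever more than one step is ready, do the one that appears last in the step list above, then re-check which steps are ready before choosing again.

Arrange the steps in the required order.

(D), (B), (A), (C), (E)

(D), (B) and (A) have no prerequisites; (D) is listed later, so (D) is first.
(B) and (A) are both available; (B) is listed later → (B).
Next only (A) has its prerequisites met → (A).
(C) needed (D) and (A), now all done → (C).
(E) is the only step now ready → (E).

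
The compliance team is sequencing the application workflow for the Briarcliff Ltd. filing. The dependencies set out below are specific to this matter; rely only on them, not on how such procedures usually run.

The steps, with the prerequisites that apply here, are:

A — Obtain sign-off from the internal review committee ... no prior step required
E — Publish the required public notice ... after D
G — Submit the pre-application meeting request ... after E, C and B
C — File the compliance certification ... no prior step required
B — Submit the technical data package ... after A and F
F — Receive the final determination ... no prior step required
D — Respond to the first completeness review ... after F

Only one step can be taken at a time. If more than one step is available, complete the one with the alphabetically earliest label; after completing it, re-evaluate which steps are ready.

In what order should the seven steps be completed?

A → C → F → B → D → E → G

Nothing is required for A, C and F. A has the earlier label → A first.
C and F are both available; C has the earlier label → C.
Next only F has its prerequisites met → F.
Ready: B and D. B has the earlier label → B.
D needed F, now all done → D.
E needed D, now all done → E.
Next only G has its prerequisites met → G.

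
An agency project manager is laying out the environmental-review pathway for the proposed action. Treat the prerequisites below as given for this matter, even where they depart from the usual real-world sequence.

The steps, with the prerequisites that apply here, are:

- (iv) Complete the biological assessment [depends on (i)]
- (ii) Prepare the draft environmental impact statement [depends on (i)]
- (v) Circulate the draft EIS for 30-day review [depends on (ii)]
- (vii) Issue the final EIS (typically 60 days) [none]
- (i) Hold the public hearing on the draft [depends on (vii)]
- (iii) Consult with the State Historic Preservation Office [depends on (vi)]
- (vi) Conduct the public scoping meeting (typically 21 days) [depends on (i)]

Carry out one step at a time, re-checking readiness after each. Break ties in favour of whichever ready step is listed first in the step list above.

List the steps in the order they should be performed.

(vii), (i), (iv), (ii), (v), (vi), (iii)

(vii) is the only step with nothing outstanding, so it goes first.
That leaves (i) as the only ready step → (i).
Ready: (iv), (ii) and (vi). (iv) is listed earlier → (iv).
Ready: (ii) and (vi). (ii) is listed earlier → (ii).
(v) now also ready, so the ready set is {(v), (vi)}; (v) is listed earlier → (v).
(vi) is the only step now ready → (vi).
That leaves (iii) as the only ready step → (iii).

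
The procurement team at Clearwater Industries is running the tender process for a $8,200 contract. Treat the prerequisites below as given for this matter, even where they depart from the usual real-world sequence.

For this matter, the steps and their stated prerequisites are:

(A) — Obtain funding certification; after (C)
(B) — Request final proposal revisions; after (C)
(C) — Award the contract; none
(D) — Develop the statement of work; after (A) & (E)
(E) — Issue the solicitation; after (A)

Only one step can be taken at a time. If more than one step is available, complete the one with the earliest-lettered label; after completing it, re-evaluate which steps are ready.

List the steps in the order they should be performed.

(C) (A) (B) (E) (D)

(C) is the only step with nothing outstanding, so it goes first.
(A) and (B) are both available; (A) has the earlier label → (A).
(E) now also ready, so the ready set is {(B), (E)}; (B) has the earlier label → (B).
(E) needed (A), now all done → (E).
Next only (D) has its prerequisites met → (D).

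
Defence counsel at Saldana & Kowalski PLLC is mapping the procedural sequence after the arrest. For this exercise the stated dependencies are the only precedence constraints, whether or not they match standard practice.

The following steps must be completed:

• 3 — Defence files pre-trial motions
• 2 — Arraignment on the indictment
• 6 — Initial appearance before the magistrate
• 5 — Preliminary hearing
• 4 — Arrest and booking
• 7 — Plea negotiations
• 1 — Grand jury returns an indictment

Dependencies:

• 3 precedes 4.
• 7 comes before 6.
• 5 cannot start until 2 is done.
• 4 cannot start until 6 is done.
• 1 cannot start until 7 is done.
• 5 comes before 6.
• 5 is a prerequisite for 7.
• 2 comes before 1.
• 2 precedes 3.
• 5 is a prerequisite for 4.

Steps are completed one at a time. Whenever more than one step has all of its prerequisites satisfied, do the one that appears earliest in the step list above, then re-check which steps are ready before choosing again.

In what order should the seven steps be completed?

2 has no prerequisites → 2 first.
3 and 5 are both available; 3 is listed earlier → 3.
5 needed 2, now all done → 5.
7 is the only step now ready → 7.
Now 6 and 1 have their prerequisites met. 6 is listed earlier, so 6 next.
4 now also ready, so the ready set is {4, 1}; 4 is listed earlier → 4.
That leaves 1 as the only ready step → 1.

2 3 5 7 6 4 1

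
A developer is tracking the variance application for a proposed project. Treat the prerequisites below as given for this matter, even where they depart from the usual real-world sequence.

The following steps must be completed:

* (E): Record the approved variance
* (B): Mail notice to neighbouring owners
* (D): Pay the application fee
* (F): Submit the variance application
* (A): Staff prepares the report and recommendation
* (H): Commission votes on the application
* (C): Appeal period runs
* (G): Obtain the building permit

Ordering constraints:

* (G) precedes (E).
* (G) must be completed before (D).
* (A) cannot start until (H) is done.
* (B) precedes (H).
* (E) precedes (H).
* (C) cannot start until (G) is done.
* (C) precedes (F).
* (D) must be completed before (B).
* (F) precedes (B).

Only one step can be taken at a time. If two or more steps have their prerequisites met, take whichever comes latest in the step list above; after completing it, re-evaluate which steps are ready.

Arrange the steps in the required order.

(G) → (C) → (F) → (D) → (B) → (E) → (H) → (A)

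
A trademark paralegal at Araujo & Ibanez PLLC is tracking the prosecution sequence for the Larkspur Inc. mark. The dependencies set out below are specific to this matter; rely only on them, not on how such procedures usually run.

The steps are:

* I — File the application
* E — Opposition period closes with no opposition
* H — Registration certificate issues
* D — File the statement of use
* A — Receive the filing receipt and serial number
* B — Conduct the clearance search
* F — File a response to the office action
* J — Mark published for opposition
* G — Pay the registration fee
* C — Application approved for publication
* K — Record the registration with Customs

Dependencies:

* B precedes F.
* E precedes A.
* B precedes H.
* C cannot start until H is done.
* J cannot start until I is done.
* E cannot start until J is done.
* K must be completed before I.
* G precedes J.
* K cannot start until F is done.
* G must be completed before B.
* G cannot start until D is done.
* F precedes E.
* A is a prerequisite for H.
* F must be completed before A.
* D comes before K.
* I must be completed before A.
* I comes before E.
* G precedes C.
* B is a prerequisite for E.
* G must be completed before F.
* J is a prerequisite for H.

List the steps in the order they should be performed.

D, G, B, F, K, I, J, E, A, H, C

D has no prerequisites → D first.
Next only G has its prerequisites met → G.
B is the only step now ready → B.
F needed B and G, now all done → F.
K is the only step now ready → K.
Next only I has its prerequisites met → I.
That leaves J as the only ready step → J.
Next only E has its prerequisites met → E.
A needed I, E and F, now all done → A.
That leaves H as the only ready step → H.
C needed H and G, now all done → C.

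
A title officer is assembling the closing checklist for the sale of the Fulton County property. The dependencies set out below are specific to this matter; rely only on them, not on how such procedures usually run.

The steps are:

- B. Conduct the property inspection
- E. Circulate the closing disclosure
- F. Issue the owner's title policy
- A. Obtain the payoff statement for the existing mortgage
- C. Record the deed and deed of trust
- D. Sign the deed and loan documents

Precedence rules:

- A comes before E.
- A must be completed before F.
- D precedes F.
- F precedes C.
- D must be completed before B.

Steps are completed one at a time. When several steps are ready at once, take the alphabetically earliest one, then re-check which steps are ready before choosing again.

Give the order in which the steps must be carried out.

A, D, B, E, F, C

Nothing is required for A and D. A has the earlier label → A first.
Ready: D and E. D has the earlier label → D.
B, E and F are all available; B has the earlier label → B.
Now E and F have their prerequisites met. E has the earlier label, so E next.
F needed A and D, now all done → F.
C needed F, now all done → C.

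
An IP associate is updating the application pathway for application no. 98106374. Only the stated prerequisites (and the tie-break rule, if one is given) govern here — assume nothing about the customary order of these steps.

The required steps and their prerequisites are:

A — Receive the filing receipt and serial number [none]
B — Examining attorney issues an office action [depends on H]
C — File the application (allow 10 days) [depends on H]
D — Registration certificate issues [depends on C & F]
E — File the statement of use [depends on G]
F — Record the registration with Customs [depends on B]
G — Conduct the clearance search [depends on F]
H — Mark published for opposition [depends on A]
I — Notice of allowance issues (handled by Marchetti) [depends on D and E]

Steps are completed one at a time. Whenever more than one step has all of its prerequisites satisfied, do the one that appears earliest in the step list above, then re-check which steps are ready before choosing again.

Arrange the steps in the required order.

A, H, B, C, F, D, G, E, I

Only A has no prerequisites, so it is first.
Next only H has its prerequisites met → H.
Now B and C have their prerequisites met. B is listed earlier, so B next.
F now also ready, so the ready set is {C, F}; C is listed earlier → C.
F is the only step now ready → F.
Ready: D and G. D is listed earlier → D.
G needed F, now all done → G.
E needed G, now all done → E.
That leaves I as the only ready step → I.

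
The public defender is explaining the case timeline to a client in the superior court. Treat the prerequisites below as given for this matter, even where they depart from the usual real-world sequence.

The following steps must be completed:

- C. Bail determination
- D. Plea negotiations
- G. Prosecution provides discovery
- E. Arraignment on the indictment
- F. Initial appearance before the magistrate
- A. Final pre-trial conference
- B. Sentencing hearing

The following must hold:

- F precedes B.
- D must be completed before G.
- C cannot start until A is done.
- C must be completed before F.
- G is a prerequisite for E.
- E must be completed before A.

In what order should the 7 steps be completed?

Only D has no prerequisites, so it is first.
G needed D, now all done → G.
E needed G, now all done → E.
Next only A has its prerequisites met → A.
Next only C has its prerequisites met → C.
F needed C, now all done → F.
Next only B has its prerequisites met → B.

D → G → E → A → C → F → B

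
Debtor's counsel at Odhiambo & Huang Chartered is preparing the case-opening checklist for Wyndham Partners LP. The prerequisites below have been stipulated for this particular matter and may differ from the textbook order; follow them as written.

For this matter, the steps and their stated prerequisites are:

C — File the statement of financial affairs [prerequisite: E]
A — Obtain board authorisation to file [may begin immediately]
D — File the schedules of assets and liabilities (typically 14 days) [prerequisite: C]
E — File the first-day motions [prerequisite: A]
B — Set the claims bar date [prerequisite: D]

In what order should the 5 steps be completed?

A E C D B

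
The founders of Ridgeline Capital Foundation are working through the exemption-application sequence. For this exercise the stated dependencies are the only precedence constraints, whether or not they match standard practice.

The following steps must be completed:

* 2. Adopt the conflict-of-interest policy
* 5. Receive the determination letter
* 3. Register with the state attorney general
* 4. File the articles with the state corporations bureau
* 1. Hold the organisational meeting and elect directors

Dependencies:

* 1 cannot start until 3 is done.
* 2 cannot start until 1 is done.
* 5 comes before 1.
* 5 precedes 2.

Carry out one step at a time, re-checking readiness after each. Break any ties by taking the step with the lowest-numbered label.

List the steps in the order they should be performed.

3, 4 and 5 have no prerequisites; 3 has the earlier label, so 3 is first.
Ready: 4 and 5. 4 has the earlier label → 4.
Next only 5 has its prerequisites met → 5.
1 needed 3 and 5, now all done → 1.
2 needed 1 and 5, now all done → 2.

3, 4, 5, 1, 2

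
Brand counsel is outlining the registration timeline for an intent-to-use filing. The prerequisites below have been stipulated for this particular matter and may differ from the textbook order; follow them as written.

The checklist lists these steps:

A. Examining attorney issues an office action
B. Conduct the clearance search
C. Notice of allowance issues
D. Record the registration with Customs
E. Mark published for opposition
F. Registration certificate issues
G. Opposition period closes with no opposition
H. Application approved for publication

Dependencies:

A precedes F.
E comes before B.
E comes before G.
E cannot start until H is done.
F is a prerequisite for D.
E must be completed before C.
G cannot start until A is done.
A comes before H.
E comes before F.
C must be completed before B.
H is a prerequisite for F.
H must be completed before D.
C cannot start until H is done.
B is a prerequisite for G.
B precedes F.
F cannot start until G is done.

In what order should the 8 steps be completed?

Only A has no prerequisites, so it is first.
Next only H has its prerequisites met → H.
E needed H, now all done → E.
C is the only step now ready → C.
B needed C and E, now all done → B.
That leaves G as the only ready step → G.
That leaves F as the only ready step → F.
That leaves D as the only ready step → D.

A H E C B G F D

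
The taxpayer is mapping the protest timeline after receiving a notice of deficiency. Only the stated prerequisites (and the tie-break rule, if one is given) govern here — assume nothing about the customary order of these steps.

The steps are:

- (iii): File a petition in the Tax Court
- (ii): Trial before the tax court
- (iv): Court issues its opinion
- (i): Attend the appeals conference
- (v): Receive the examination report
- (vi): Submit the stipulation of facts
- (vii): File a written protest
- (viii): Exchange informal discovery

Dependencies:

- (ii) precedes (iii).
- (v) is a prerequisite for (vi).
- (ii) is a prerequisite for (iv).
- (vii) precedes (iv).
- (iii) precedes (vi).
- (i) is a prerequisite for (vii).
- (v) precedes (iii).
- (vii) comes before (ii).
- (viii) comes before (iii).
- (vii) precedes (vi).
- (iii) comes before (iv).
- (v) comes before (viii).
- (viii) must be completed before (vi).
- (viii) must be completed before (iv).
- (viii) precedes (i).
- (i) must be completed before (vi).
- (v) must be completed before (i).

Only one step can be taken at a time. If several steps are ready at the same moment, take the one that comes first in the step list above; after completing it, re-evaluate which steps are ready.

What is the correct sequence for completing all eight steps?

(v) → (viii) → (i) → (vii) → (ii) → (iii) → (iv) → (vi)

(v) has no prerequisites → (v) first.
Next only (viii) has its prerequisites met → (viii).
(i) needed (v) and (viii), now all done → (i).
(vii) needed (i), now all done → (vii).
Next only (ii) has its prerequisites met → (ii).
(iii) needed (ii), (v) and (viii), now all done → (iii).
(iv) and (vi) are both available; (iv) is listed earlier → (iv).
(vi) needed (iii), (i), (v), (vii) and (viii), now all done → (vi).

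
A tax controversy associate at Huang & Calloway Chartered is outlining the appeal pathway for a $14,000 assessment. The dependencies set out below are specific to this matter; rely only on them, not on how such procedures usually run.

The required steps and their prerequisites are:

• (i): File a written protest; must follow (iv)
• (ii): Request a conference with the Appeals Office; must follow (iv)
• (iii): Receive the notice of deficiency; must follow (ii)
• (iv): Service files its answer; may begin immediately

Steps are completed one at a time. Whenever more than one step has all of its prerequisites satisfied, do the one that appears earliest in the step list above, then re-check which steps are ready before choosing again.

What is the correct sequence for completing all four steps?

(iv) → (i) → (ii) → (iii)

Only (iv) has no prerequisites, so it is first.
Ready: (i) and (ii). (i) is listed earlier → (i).
That leaves (ii) as the only ready step → (ii).
(iii) is the only step now ready → (iii).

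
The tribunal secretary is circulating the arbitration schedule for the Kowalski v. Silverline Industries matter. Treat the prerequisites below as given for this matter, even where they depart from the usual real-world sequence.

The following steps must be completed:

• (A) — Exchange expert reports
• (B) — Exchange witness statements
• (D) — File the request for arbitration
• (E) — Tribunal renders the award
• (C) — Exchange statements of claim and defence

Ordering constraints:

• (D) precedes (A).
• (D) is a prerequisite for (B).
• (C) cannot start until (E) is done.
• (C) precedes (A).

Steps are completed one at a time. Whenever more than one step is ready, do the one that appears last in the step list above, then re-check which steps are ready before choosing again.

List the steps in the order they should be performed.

(E) (C) (D) (B) (A)

Nothing is required for (E) and (D). (E) is listed later → (E) first.
(C) now also ready, so the ready set is {(C), (D)}; (C) is listed later → (C).
That leaves (D) as the only ready step → (D).
Ready: (B) and (A). (B) is listed later → (B).
That leaves (A) as the only ready step → (A).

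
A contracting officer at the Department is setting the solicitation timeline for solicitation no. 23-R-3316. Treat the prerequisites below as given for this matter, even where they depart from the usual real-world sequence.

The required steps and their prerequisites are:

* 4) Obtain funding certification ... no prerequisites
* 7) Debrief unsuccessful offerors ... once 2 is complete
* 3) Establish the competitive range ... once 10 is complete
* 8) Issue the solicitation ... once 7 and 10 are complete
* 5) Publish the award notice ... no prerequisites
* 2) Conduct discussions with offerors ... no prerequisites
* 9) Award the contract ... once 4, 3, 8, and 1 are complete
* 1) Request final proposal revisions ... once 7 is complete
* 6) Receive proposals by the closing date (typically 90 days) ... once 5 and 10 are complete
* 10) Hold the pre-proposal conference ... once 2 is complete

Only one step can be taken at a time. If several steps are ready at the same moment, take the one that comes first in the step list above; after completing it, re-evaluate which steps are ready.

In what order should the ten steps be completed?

4, 5 and 2 have no prerequisites; 4 is listed earlier, so 4 is first.
5 and 2 are both available; 5 is listed earlier → 5.
2 is the only step now ready → 2.
Now 7 and 10 have their prerequisites met. 7 is listed earlier, so 7 next.
Now 1 and 10 have their prerequisites met. 1 is listed earlier, so 1 next.
10 needed 2, now all done → 10.
Ready: 3, 8 and 6. 3 is listed earlier → 3.
Ready: 8 and 6. 8 is listed earlier → 8.
9 now also ready, so the ready set is {9, 6}; 9 is listed earlier → 9.
That leaves 6 as the only ready step → 6.

4, 5, 2, 7, 1, 10, 3, 8, 9, 6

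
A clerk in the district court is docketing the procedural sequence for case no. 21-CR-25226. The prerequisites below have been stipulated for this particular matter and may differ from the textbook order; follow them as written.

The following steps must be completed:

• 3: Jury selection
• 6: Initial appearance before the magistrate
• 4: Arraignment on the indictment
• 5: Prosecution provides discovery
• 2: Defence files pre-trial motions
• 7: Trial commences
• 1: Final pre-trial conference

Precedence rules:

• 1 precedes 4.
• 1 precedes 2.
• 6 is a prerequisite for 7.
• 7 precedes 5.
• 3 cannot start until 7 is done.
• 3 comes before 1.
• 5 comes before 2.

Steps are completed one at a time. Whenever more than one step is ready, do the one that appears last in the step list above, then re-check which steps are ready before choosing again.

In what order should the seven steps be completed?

6, 7, 5, 3, 1, 2, 4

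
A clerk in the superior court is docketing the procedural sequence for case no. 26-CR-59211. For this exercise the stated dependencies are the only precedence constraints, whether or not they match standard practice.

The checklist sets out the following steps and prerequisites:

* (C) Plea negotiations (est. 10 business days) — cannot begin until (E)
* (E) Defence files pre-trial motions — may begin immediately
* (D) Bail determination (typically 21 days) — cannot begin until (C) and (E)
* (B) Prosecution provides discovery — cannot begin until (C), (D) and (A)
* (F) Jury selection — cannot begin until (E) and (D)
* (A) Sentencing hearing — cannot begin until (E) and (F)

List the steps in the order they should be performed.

(E) → (C) → (D) → (F) → (A) → (B)

(E) is the only step with nothing outstanding, so it goes first.
(C) needed (E), now all done → (C).
(D) needed (C) and (E), now all done → (D).
(F) needed (E) and (D), now all done → (F).
That leaves (A) as the only ready step → (A).
(B) is the only step now ready → (B).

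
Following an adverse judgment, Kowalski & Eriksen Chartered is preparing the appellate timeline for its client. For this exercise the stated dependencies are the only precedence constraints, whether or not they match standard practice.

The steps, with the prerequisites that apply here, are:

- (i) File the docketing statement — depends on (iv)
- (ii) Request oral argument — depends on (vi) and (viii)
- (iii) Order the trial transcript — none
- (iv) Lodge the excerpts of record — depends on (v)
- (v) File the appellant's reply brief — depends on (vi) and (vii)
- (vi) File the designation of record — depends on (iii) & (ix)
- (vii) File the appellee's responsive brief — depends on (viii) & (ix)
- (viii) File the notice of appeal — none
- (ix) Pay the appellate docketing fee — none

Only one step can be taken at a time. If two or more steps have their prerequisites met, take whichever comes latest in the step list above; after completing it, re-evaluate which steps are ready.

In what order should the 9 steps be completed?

(ix) (viii) (vii) (iii) (vi) (v) (iv) (ii) (i)

Nothing is required for (ix), (viii) and (iii). (ix) is listed later → (ix) first.
(viii) and (iii) are both available; (viii) is listed later → (viii).
Ready: (vii) and (iii). (vii) is listed later → (vii).
Next only (iii) has its prerequisites met → (iii).
That leaves (vi) as the only ready step → (vi).
Now (v) and (ii) have their prerequisites met. (v) is listed later, so (v) next.
Ready: (iv) and (ii). (iv) is listed later → (iv).
(i) now also ready, so the ready set is {(ii), (i)}; (ii) is listed later → (ii).
Next only (i) has its prerequisites met → (i).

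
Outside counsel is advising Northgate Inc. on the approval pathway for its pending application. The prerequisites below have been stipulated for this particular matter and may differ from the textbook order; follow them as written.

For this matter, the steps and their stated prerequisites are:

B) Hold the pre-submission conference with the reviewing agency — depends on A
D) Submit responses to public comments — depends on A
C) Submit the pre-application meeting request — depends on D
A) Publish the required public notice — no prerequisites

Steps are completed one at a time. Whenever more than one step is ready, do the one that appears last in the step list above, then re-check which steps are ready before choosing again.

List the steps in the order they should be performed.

A is the only step with nothing outstanding, so it goes first.
Now D and B have their prerequisites met. D is listed later, so D next.
C and B are both available; C is listed later → C.
B is the only step now ready → B.

A, D, C, B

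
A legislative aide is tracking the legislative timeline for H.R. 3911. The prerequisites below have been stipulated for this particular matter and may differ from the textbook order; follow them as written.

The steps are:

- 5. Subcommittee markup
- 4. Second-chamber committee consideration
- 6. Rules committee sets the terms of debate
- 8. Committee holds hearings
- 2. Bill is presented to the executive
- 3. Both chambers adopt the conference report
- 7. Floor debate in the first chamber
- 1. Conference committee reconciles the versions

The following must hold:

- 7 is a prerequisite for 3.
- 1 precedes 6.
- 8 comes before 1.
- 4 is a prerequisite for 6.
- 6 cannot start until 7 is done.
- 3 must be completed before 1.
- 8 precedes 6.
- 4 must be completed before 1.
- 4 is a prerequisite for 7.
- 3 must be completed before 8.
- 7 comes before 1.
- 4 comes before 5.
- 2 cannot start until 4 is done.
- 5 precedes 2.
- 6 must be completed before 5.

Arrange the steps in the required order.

4, 7, 3, 8, 1, 6, 5, 2

4 is the only step with nothing outstanding, so it goes first.
7 needed 4, now all done → 7.
That leaves 3 as the only ready step → 3.
8 is the only step now ready → 8.
1 is the only step now ready → 1.
That leaves 6 as the only ready step → 6.
5 needed 4 and 6, now all done → 5.
2 needed 5 and 4, now all done → 2.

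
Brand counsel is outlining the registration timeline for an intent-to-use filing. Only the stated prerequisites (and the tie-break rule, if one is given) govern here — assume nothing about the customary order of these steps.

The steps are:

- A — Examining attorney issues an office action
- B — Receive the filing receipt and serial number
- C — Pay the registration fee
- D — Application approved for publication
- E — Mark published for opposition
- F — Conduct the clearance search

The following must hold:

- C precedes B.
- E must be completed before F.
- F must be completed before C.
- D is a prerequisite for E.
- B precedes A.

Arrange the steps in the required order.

D E F C B A

D has no prerequisites → D first.
That leaves E as the only ready step → E.
F needed E, now all done → F.
That leaves C as the only ready step → C.
That leaves B as the only ready step → B.
A is the only step now ready → A.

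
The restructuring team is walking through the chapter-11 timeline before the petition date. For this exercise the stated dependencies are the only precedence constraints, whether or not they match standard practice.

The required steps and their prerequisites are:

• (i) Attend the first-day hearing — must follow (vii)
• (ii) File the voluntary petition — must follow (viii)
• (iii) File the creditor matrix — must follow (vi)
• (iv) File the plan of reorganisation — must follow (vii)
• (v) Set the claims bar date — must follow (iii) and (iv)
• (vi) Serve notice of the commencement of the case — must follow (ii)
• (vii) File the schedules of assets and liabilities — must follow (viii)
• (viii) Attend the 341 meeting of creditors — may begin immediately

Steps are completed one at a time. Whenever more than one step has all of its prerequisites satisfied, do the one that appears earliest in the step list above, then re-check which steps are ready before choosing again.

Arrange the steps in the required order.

(viii) has no prerequisites → (viii) first.
(ii) and (vii) are both available; (ii) is listed earlier → (ii).
(vi) now also ready, so the ready set is {(vi), (vii)}; (vi) is listed earlier → (vi).
(iii) now also ready, so the ready set is {(iii), (vii)}; (iii) is listed earlier → (iii).
Next only (vii) has its prerequisites met → (vii).
Now (i) and (iv) have their prerequisites met. (i) is listed earlier, so (i) next.
That leaves (iv) as the only ready step → (iv).
That leaves (v) as the only ready step → (v).

(viii), (ii), (vi), (iii), (vii), (i), (iv), (v)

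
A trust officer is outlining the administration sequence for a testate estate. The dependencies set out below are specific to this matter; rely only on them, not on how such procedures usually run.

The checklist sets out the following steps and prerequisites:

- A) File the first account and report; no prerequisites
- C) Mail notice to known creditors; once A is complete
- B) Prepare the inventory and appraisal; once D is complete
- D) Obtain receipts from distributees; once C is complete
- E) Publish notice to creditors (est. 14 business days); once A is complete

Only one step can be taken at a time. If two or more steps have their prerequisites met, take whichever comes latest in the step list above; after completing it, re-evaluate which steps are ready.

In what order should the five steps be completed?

A, E, C, D, B

Only A has no prerequisites, so it is first.
Now E and C have their prerequisites met. E is listed later, so E next.
C needed A, now all done → C.
That leaves D as the only ready step → D.
B needed D, now all done → B.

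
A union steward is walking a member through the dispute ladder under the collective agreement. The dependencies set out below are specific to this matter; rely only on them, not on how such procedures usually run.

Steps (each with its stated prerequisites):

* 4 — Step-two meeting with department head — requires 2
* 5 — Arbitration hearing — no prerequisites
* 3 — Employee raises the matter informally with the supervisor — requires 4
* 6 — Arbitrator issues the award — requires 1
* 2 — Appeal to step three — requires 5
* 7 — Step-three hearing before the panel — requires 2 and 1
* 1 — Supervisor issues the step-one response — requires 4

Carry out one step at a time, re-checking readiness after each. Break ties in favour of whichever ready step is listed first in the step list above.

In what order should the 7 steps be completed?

5 2 4 3 1 6 7

5 has no prerequisites → 5 first.
That leaves 2 as the only ready step → 2.
4 needed 2, now all done → 4.
Now 3 and 1 have their prerequisites met. 3 is listed earlier, so 3 next.
That leaves 1 as the only ready step → 1.
Ready: 6 and 7. 6 is listed earlier → 6.
That leaves 7 as the only ready step → 7.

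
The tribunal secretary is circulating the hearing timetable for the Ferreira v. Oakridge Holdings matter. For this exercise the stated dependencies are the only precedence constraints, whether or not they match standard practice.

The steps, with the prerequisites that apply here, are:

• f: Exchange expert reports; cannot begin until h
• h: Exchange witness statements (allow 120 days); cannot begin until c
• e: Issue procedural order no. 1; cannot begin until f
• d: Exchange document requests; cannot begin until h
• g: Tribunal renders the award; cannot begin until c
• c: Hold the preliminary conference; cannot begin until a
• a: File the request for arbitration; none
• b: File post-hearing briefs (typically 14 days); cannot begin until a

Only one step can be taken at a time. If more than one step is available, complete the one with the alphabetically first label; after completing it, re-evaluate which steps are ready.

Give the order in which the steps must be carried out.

a, b, c, g, h, d, f, e

a has no prerequisites → a first.
Ready: b and c. b has the earlier label → b.
c is the only step now ready → c.
g and h are both available; g has the earlier label → g.
That leaves h as the only ready step → h.
Ready: d and f. d has the earlier label → d.
f needed h, now all done → f.
Next only e has its prerequisites met → e.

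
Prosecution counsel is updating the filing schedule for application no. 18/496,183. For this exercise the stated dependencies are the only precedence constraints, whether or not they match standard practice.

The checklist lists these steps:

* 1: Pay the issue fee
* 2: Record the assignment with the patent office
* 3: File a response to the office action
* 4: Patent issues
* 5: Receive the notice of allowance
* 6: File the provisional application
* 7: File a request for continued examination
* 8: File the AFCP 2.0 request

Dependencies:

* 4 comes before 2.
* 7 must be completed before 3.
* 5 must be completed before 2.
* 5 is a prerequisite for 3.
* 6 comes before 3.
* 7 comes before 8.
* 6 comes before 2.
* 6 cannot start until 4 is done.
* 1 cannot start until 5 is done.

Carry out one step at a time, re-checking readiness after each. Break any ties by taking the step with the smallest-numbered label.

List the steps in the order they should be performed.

Nothing is required for 4, 5 and 7. 4 has the earlier label → 4 first.
6 now also ready, so the ready set is {5, 6, 7}; 5 has the earlier label → 5.
1, 6 and 7 are all available; 1 has the earlier label → 1.
Now 6 and 7 have their prerequisites met. 6 has the earlier label, so 6 next.
2 and 7 are both available; 2 has the earlier label → 2.
Next only 7 has its prerequisites met → 7.
Ready: 3 and 8. 3 has the earlier label → 3.
8 is the only step now ready → 8.

4 → 5 → 1 → 6 → 2 → 7 → 3 → 8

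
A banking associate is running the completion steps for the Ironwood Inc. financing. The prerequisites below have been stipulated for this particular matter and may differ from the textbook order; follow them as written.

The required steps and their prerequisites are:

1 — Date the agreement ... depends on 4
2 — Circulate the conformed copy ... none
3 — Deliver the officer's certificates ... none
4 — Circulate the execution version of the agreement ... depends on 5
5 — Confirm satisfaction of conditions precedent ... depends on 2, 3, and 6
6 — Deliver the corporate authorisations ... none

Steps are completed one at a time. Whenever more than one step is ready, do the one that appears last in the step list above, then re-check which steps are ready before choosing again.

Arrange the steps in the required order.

6, 3, 2, 5, 4, 1

Nothing is required for 6, 3 and 2. 6 is listed later → 6 first.
3 and 2 are both available; 3 is listed later → 3.
Next only 2 has its prerequisites met → 2.
5 needed 6, 3 and 2, now all done → 5.
Next only 4 has its prerequisites met → 4.
1 needed 4, now all done → 1.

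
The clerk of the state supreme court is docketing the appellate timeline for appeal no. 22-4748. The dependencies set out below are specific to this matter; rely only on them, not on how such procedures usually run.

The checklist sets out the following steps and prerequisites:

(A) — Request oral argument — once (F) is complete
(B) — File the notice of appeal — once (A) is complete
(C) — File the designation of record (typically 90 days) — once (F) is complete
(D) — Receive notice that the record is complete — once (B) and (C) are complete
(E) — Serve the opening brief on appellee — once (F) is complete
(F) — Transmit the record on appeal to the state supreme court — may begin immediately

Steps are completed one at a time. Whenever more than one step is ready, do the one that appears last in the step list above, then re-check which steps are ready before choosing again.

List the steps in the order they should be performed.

Only (F) has no prerequisites, so it is first.
Now (E), (C) and (A) have their prerequisites met. (E) is listed later, so (E) next.
Ready: (C) and (A). (C) is listed later → (C).
That leaves (A) as the only ready step → (A).
(B) is the only step now ready → (B).
That leaves (D) as the only ready step → (D).

(F), (E), (C), (A), (B), (D)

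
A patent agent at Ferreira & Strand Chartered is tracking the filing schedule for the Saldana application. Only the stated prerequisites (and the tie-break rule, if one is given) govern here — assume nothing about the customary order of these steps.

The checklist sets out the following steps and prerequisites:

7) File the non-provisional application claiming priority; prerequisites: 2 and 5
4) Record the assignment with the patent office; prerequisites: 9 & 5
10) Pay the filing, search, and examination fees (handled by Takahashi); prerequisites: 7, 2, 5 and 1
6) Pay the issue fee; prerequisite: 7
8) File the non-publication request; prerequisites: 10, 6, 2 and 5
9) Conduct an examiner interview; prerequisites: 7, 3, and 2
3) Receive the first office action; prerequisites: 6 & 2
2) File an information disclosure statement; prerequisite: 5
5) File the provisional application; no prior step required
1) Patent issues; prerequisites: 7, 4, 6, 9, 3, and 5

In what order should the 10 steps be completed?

5 is the only step with nothing outstanding, so it goes first.
That leaves 2 as the only ready step → 2.
7 needed 2 and 5, now all done → 7.
Next only 6 has its prerequisites met → 6.
Next only 3 has its prerequisites met → 3.
Next only 9 has its prerequisites met → 9.
That leaves 4 as the only ready step → 4.
1 is the only step now ready → 1.
10 is the only step now ready → 10.
8 needed 10, 6, 2 and 5, now all done → 8.

5 → 2 → 7 → 6 → 3 → 9 → 4 → 1 → 10 → 8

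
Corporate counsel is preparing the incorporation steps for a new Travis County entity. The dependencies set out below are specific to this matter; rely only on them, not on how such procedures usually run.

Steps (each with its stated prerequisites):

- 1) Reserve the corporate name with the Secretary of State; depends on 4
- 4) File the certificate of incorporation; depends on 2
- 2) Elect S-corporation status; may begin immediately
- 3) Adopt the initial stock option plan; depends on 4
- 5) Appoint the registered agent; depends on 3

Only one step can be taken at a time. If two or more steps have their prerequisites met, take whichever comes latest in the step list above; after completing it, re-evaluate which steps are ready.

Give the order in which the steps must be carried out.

2, 4, 3, 5, 1

2 is the only step with nothing outstanding, so it goes first.
4 needed 2, now all done → 4.
Ready: 3 and 1. 3 is listed later → 3.
5 now also ready, so the ready set is {5, 1}; 5 is listed later → 5.
1 is the only step now ready → 1.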